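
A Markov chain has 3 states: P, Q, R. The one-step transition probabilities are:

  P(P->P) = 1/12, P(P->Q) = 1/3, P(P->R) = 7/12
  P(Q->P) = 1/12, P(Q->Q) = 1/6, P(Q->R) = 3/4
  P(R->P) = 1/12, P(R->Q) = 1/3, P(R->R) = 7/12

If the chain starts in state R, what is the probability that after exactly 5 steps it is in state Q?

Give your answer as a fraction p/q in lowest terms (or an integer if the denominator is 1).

Computing P^5 by repeated multiplication:
P^1 =
  P: [1/12, 1/3, 7/12]
  Q: [1/12, 1/6, 3/4]
  R: [1/12, 1/3, 7/12]
P^2 =
  P: [1/12, 5/18, 23/36]
  Q: [1/12, 11/36, 11/18]
  R: [1/12, 5/18, 23/36]
P^3 =
  P: [1/12, 31/108, 17/27]
  Q: [1/12, 61/216, 137/216]
  R: [1/12, 31/108, 17/27]
P^4 =
  P: [1/12, 185/648, 409/648]
  Q: [1/12, 371/1296, 817/1296]
  R: [1/12, 185/648, 409/648]
P^5 =
  P: [1/12, 1111/3888, 2453/3888]
  Q: [1/12, 2221/7776, 4907/7776]
  R: [1/12, 1111/3888, 2453/3888]

(P^5)[R -> Q] = 1111/3888

Answer: 1111/3888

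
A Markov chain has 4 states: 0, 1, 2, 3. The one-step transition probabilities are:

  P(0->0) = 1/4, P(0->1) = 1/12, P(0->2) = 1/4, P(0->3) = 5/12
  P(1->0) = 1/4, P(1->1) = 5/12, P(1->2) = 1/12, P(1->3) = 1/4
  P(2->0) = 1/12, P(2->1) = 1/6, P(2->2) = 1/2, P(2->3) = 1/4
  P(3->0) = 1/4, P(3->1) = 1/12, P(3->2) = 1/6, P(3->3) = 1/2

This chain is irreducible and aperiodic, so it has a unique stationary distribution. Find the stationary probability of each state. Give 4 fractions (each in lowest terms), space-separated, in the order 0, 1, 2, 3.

The stationary distribution satisfies pi = pi * P, i.e.:
  pi_0 = 1/4*pi_0 + 1/4*pi_1 + 1/12*pi_2 + 1/4*pi_3
  pi_1 = 1/12*pi_0 + 5/12*pi_1 + 1/6*pi_2 + 1/12*pi_3
  pi_2 = 1/4*pi_0 + 1/12*pi_1 + 1/2*pi_2 + 1/6*pi_3
  pi_3 = 5/12*pi_0 + 1/4*pi_1 + 1/4*pi_2 + 1/2*pi_3
with normalization: pi_0 + pi_1 + pi_2 + pi_3 = 1.

Using the first 3 balance equations plus normalization, the linear system A*pi = b is:
  [-3/4, 1/4, 1/12, 1/4] . pi = 0
  [1/12, -7/12, 1/6, 1/12] . pi = 0
  [1/4, 1/12, -1/2, 1/6] . pi = 0
  [1, 1, 1, 1] . pi = 1

Solving yields:
  pi_0 = 165/796
  pi_1 = 125/796
  pi_2 = 51/199
  pi_3 = 151/398

Verification (pi * P):
  165/796*1/4 + 125/796*1/4 + 51/199*1/12 + 151/398*1/4 = 165/796 = pi_0  (ok)
  165/796*1/12 + 125/796*5/12 + 51/199*1/6 + 151/398*1/12 = 125/796 = pi_1  (ok)
  165/796*1/4 + 125/796*1/12 + 51/199*1/2 + 151/398*1/6 = 51/199 = pi_2  (ok)
  165/796*5/12 + 125/796*1/4 + 51/199*1/4 + 151/398*1/2 = 151/398 = pi_3  (ok)

Answer: 165/796 125/796 51/199 151/398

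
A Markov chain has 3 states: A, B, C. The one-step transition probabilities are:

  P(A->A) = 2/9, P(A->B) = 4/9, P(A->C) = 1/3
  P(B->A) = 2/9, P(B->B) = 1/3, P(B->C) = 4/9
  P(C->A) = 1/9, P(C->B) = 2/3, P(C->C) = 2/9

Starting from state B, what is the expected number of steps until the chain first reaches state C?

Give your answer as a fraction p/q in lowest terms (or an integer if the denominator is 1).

Answer: 81/34

Derivation:
Let h_i = expected steps to first reach C from state i.
Boundary: h_C = 0.
First-step equations for the other states:
  h_A = 1 + 2/9*h_A + 4/9*h_B + 1/3*h_C
  h_B = 1 + 2/9*h_A + 1/3*h_B + 4/9*h_C

Substituting h_C = 0 and rearranging gives the linear system (I - Q) h = 1:
  [7/9, -4/9] . (h_A, h_B) = 1
  [-2/9, 2/3] . (h_A, h_B) = 1

Solving yields:
  h_A = 45/17
  h_B = 81/34

Starting state is B, so the expected hitting time is h_B = 81/34.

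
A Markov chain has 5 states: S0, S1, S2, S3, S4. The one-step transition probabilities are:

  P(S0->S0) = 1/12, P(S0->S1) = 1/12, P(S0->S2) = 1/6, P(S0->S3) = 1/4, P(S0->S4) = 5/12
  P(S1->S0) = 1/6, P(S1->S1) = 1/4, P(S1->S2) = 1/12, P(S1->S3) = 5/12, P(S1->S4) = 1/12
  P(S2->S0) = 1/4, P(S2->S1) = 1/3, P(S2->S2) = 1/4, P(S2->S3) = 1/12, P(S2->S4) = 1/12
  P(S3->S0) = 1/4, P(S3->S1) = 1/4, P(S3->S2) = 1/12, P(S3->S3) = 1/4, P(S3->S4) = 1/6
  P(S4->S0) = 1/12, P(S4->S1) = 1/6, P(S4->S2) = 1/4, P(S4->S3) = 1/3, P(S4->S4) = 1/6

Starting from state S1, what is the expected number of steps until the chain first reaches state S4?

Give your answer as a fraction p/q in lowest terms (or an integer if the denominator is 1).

Let h_i = expected steps to first reach S4 from state i.
Boundary: h_S4 = 0.
First-step equations for the other states:
  h_S0 = 1 + 1/12*h_S0 + 1/12*h_S1 + 1/6*h_S2 + 1/4*h_S3 + 5/12*h_S4
  h_S1 = 1 + 1/6*h_S0 + 1/4*h_S1 + 1/12*h_S2 + 5/12*h_S3 + 1/12*h_S4
  h_S2 = 1 + 1/4*h_S0 + 1/3*h_S1 + 1/4*h_S2 + 1/12*h_S3 + 1/12*h_S4
  h_S3 = 1 + 1/4*h_S0 + 1/4*h_S1 + 1/12*h_S2 + 1/4*h_S3 + 1/6*h_S4

Substituting h_S4 = 0 and rearranging gives the linear system (I - Q) h = 1:
  [11/12, -1/12, -1/6, -1/4] . (h_S0, h_S1, h_S2, h_S3) = 1
  [-1/6, 3/4, -1/12, -5/12] . (h_S0, h_S1, h_S2, h_S3) = 1
  [-1/4, -1/3, 3/4, -1/12] . (h_S0, h_S1, h_S2, h_S3) = 1
  [-1/4, -1/4, -1/12, 3/4] . (h_S0, h_S1, h_S2, h_S3) = 1

Solving yields:
  h_S0 = 15528/3733
  h_S1 = 21960/3733
  h_S2 = 22128/3733
  h_S3 = 19932/3733

Starting state is S1, so the expected hitting time is h_S1 = 21960/3733.

Answer: 21960/3733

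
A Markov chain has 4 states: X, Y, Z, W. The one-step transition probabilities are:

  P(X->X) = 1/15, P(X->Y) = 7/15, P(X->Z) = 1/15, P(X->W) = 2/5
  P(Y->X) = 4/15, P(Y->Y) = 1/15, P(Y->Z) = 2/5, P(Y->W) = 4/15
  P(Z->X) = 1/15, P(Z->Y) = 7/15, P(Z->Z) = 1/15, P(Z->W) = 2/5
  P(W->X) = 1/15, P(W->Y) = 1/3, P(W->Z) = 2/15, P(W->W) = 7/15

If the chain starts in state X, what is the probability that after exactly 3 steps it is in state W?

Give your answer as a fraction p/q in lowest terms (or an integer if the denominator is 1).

Computing P^3 by repeated multiplication:
P^1 =
  X: [1/15, 7/15, 1/15, 2/5]
  Y: [4/15, 1/15, 2/5, 4/15]
  Z: [1/15, 7/15, 1/15, 2/5]
  W: [1/15, 1/3, 2/15, 7/15]
P^2 =
  X: [4/25, 17/75, 56/225, 82/225]
  Y: [2/25, 91/225, 8/75, 92/225]
  Z: [4/25, 17/75, 56/225, 82/225]
  W: [2/15, 61/225, 47/225, 29/75]
P^3 =
  X: [14/125, 221/675, 562/3375, 266/675]
  Y: [166/1125, 169/675, 772/3375, 28/75]
  Z: [14/125, 221/675, 562/3375, 266/675]
  W: [136/1125, 23/75, 617/3375, 263/675]

(P^3)[X -> W] = 266/675

Answer: 266/675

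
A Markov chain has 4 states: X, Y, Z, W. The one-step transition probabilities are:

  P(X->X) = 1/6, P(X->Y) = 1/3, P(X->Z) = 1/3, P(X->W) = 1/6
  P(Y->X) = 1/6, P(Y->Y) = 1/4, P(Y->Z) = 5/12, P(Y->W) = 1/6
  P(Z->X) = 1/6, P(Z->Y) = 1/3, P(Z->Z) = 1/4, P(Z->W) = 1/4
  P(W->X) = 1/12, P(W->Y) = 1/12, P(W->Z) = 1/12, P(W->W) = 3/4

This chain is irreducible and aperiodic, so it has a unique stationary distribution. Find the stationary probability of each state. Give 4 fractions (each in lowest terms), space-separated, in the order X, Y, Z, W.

The stationary distribution satisfies pi = pi * P, i.e.:
  pi_X = 1/6*pi_X + 1/6*pi_Y + 1/6*pi_Z + 1/12*pi_W
  pi_Y = 1/3*pi_X + 1/4*pi_Y + 1/3*pi_Z + 1/12*pi_W
  pi_Z = 1/3*pi_X + 5/12*pi_Y + 1/4*pi_Z + 1/12*pi_W
  pi_W = 1/6*pi_X + 1/6*pi_Y + 1/4*pi_Z + 3/4*pi_W
with normalization: pi_X + pi_Y + pi_Z + pi_W = 1.

Using the first 3 balance equations plus normalization, the linear system A*pi = b is:
  [-5/6, 1/6, 1/6, 1/12] . pi = 0
  [1/3, -3/4, 1/3, 1/12] . pi = 0
  [1/3, 5/12, -3/4, 1/12] . pi = 0
  [1, 1, 1, 1] . pi = 1

Solving yields:
  pi_X = 115/887
  pi_Y = 182/887
  pi_Z = 196/887
  pi_W = 394/887

Verification (pi * P):
  115/887*1/6 + 182/887*1/6 + 196/887*1/6 + 394/887*1/12 = 115/887 = pi_X  (ok)
  115/887*1/3 + 182/887*1/4 + 196/887*1/3 + 394/887*1/12 = 182/887 = pi_Y  (ok)
  115/887*1/3 + 182/887*5/12 + 196/887*1/4 + 394/887*1/12 = 196/887 = pi_Z  (ok)
  115/887*1/6 + 182/887*1/6 + 196/887*1/4 + 394/887*3/4 = 394/887 = pi_W  (ok)

Answer: 115/887 182/887 196/887 394/887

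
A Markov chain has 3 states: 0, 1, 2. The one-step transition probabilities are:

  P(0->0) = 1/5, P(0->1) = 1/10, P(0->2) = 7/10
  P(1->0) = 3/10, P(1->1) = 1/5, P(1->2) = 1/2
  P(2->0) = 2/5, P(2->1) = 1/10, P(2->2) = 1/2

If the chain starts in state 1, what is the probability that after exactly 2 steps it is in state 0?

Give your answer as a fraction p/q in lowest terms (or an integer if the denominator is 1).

Answer: 8/25

Derivation:
Computing P^2 by repeated multiplication:
P^1 =
  0: [1/5, 1/10, 7/10]
  1: [3/10, 1/5, 1/2]
  2: [2/5, 1/10, 1/2]
P^2 =
  0: [7/20, 11/100, 27/50]
  1: [8/25, 3/25, 14/25]
  2: [31/100, 11/100, 29/50]

(P^2)[1 -> 0] = 8/25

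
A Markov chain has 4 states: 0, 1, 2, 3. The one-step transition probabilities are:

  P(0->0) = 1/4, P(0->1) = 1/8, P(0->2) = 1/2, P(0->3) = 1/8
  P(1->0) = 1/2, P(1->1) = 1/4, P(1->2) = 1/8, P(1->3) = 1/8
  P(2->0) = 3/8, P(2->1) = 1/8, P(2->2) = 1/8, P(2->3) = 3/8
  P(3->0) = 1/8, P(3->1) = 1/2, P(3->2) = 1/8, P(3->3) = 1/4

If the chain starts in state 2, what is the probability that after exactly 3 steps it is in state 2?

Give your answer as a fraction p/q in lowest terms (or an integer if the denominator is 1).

Computing P^3 by repeated multiplication:
P^1 =
  0: [1/4, 1/8, 1/2, 1/8]
  1: [1/2, 1/4, 1/8, 1/8]
  2: [3/8, 1/8, 1/8, 3/8]
  3: [1/8, 1/2, 1/8, 1/4]
P^2 =
  0: [21/64, 3/16, 7/32, 17/64]
  1: [5/16, 13/64, 5/16, 11/64]
  2: [1/4, 9/32, 17/64, 13/64]
  3: [23/64, 9/32, 11/64, 3/16]
P^3 =
  0: [149/512, 127/512, 127/512, 109/512]
  1: [163/512, 55/256, 31/128, 115/512]
  2: [21/64, 121/512, 7/32, 111/512]
  3: [163/512, 59/256, 133/512, 49/256]

(P^3)[2 -> 2] = 7/32

Answer: 7/32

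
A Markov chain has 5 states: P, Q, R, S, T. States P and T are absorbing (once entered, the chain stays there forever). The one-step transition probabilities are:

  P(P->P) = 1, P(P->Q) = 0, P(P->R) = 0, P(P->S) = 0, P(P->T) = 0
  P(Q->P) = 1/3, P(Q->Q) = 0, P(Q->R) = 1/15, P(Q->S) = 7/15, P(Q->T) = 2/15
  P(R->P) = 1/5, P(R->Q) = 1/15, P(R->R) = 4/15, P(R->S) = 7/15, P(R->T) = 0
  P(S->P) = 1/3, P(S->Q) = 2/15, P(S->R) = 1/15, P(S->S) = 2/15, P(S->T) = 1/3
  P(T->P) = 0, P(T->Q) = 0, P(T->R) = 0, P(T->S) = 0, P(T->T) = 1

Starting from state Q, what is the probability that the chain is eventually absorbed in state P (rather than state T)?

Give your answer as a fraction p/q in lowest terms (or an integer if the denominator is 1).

Let a_i = P(absorbed in P | start in state i).
Boundary conditions: a_P = 1, a_T = 0.
For each transient state i, a_i = sum_j P(i->j) * a_j:
  a_Q = 1/3*a_P + 0*a_Q + 1/15*a_R + 7/15*a_S + 2/15*a_T
  a_R = 1/5*a_P + 1/15*a_Q + 4/15*a_R + 7/15*a_S + 0*a_T
  a_S = 1/3*a_P + 2/15*a_Q + 1/15*a_R + 2/15*a_S + 1/3*a_T

Substituting a_P = 1 and a_T = 0, rearrange to (I - Q) a = r where r[i] = P(i -> P):
  [1, -1/15, -7/15] . (a_Q, a_R, a_S) = 1/3
  [-1/15, 11/15, -7/15] . (a_Q, a_R, a_S) = 1/5
  [-2/15, -1/15, 13/15] . (a_Q, a_R, a_S) = 1/3

Solving yields:
  a_Q = 290/463
  a_R = 619/926
  a_S = 493/926

Starting state is Q, so the absorption probability is a_Q = 290/463.

Answer: 290/463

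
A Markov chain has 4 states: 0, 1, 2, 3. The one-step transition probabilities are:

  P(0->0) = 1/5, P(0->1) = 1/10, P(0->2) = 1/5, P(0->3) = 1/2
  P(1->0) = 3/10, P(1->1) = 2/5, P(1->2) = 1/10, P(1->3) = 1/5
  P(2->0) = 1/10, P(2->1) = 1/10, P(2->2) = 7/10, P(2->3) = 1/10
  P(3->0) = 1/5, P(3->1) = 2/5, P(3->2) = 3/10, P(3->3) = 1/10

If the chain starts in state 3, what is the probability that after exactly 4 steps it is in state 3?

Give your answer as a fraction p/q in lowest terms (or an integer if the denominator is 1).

Answer: 2013/10000

Derivation:
Computing P^4 by repeated multiplication:
P^1 =
  0: [1/5, 1/10, 1/5, 1/2]
  1: [3/10, 2/5, 1/10, 1/5]
  2: [1/10, 1/10, 7/10, 1/10]
  3: [1/5, 2/5, 3/10, 1/10]
P^2 =
  0: [19/100, 7/25, 17/50, 19/100]
  1: [23/100, 7/25, 23/100, 13/50]
  2: [7/50, 4/25, 11/20, 3/20]
  3: [21/100, 1/4, 8/25, 11/50]
P^3 =
  0: [97/500, 241/1000, 361/1000, 51/250]
  1: [41/200, 131/500, 313/1000, 11/50]
  2: [161/1000, 193/1000, 237/500, 43/250]
  3: [193/1000, 241/1000, 357/1000, 209/1000]
P^4 =
  0: [47/250, 467/2000, 471/1250, 2017/10000]
  1: [1949/10000, 1223/5000, 3523/10000, 1041/5000]
  2: [1719/10000, 419/2000, 4349/10000, 1837/10000]
  3: [471/2500, 47/200, 3753/10000, 2013/10000]

(P^4)[3 -> 3] = 2013/10000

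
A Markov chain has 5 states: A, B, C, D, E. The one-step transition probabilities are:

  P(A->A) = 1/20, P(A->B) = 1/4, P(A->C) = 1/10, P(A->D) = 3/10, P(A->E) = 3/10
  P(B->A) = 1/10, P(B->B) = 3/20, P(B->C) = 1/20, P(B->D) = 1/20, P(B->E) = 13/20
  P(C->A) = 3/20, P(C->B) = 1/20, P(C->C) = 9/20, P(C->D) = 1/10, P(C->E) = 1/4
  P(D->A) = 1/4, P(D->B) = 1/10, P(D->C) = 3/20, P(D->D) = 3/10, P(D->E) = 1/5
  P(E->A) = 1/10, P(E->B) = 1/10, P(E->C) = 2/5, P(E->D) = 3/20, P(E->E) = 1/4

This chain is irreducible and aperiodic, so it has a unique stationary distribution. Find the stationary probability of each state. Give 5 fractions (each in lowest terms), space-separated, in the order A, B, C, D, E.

The stationary distribution satisfies pi = pi * P, i.e.:
  pi_A = 1/20*pi_A + 1/10*pi_B + 3/20*pi_C + 1/4*pi_D + 1/10*pi_E
  pi_B = 1/4*pi_A + 3/20*pi_B + 1/20*pi_C + 1/10*pi_D + 1/10*pi_E
  pi_C = 1/10*pi_A + 1/20*pi_B + 9/20*pi_C + 3/20*pi_D + 2/5*pi_E
  pi_D = 3/10*pi_A + 1/20*pi_B + 1/10*pi_C + 3/10*pi_D + 3/20*pi_E
  pi_E = 3/10*pi_A + 13/20*pi_B + 1/4*pi_C + 1/5*pi_D + 1/4*pi_E
with normalization: pi_A + pi_B + pi_C + pi_D + pi_E = 1.

Using the first 4 balance equations plus normalization, the linear system A*pi = b is:
  [-19/20, 1/10, 3/20, 1/4, 1/10] . pi = 0
  [1/4, -17/20, 1/20, 1/10, 1/10] . pi = 0
  [1/10, 1/20, -11/20, 3/20, 2/5] . pi = 0
  [3/10, 1/20, 1/10, -7/10, 3/20] . pi = 0
  [1, 1, 1, 1, 1] . pi = 1

Solving yields:
  pi_A = 5513/41310
  pi_B = 509/4590
  pi_C = 404/1377
  pi_D = 779/4590
  pi_E = 2417/8262

Verification (pi * P):
  5513/41310*1/20 + 509/4590*1/10 + 404/1377*3/20 + 779/4590*1/4 + 2417/8262*1/10 = 5513/41310 = pi_A  (ok)
  5513/41310*1/4 + 509/4590*3/20 + 404/1377*1/20 + 779/4590*1/10 + 2417/8262*1/10 = 509/4590 = pi_B  (ok)
  5513/41310*1/10 + 509/4590*1/20 + 404/1377*9/20 + 779/4590*3/20 + 2417/8262*2/5 = 404/1377 = pi_C  (ok)
  5513/41310*3/10 + 509/4590*1/20 + 404/1377*1/10 + 779/4590*3/10 + 2417/8262*3/20 = 779/4590 = pi_D  (ok)
  5513/41310*3/10 + 509/4590*13/20 + 404/1377*1/4 + 779/4590*1/5 + 2417/8262*1/4 = 2417/8262 = pi_E  (ok)

Answer: 5513/41310 509/4590 404/1377 779/4590 2417/8262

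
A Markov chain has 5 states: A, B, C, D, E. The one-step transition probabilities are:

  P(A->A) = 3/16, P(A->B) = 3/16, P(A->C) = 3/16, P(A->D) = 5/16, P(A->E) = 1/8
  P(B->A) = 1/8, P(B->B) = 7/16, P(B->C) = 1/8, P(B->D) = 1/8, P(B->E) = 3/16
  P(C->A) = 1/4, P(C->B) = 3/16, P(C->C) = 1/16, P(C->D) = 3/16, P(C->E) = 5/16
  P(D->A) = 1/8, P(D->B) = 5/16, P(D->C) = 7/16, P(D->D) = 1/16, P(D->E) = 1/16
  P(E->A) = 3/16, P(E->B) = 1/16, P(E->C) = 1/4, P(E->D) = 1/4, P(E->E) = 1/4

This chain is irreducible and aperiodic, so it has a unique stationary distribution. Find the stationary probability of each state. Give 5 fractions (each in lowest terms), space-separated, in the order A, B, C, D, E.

Answer: 2735/15782 3923/15782 3221/15782 1442/7891 3019/15782

Derivation:
The stationary distribution satisfies pi = pi * P, i.e.:
  pi_A = 3/16*pi_A + 1/8*pi_B + 1/4*pi_C + 1/8*pi_D + 3/16*pi_E
  pi_B = 3/16*pi_A + 7/16*pi_B + 3/16*pi_C + 5/16*pi_D + 1/16*pi_E
  pi_C = 3/16*pi_A + 1/8*pi_B + 1/16*pi_C + 7/16*pi_D + 1/4*pi_E
  pi_D = 5/16*pi_A + 1/8*pi_B + 3/16*pi_C + 1/16*pi_D + 1/4*pi_E
  pi_E = 1/8*pi_A + 3/16*pi_B + 5/16*pi_C + 1/16*pi_D + 1/4*pi_E
with normalization: pi_A + pi_B + pi_C + pi_D + pi_E = 1.

Using the first 4 balance equations plus normalization, the linear system A*pi = b is:
  [-13/16, 1/8, 1/4, 1/8, 3/16] . pi = 0
  [3/16, -9/16, 3/16, 5/16, 1/16] . pi = 0
  [3/16, 1/8, -15/16, 7/16, 1/4] . pi = 0
  [5/16, 1/8, 3/16, -15/16, 1/4] . pi = 0
  [1, 1, 1, 1, 1] . pi = 1

Solving yields:
  pi_A = 2735/15782
  pi_B = 3923/15782
  pi_C = 3221/15782
  pi_D = 1442/7891
  pi_E = 3019/15782

Verification (pi * P):
  2735/15782*3/16 + 3923/15782*1/8 + 3221/15782*1/4 + 1442/7891*1/8 + 3019/15782*3/16 = 2735/15782 = pi_A  (ok)
  2735/15782*3/16 + 3923/15782*7/16 + 3221/15782*3/16 + 1442/7891*5/16 + 3019/15782*1/16 = 3923/15782 = pi_B  (ok)
  2735/15782*3/16 + 3923/15782*1/8 + 3221/15782*1/16 + 1442/7891*7/16 + 3019/15782*1/4 = 3221/15782 = pi_C  (ok)
  2735/15782*5/16 + 3923/15782*1/8 + 3221/15782*3/16 + 1442/7891*1/16 + 3019/15782*1/4 = 1442/7891 = pi_D  (ok)
  2735/15782*1/8 + 3923/15782*3/16 + 3221/15782*5/16 + 1442/7891*1/16 + 3019/15782*1/4 = 3019/15782 = pi_E  (ok)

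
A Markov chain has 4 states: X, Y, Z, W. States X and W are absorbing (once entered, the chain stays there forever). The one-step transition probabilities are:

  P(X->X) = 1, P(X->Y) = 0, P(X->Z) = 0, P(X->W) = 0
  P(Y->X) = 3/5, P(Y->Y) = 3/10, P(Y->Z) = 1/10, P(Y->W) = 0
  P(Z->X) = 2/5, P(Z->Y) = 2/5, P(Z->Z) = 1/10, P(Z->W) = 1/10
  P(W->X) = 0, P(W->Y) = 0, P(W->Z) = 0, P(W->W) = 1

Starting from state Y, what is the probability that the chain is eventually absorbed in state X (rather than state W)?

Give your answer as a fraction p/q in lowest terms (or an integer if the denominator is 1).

Answer: 58/59

Derivation:
Let a_i = P(absorbed in X | start in state i).
Boundary conditions: a_X = 1, a_W = 0.
For each transient state i, a_i = sum_j P(i->j) * a_j:
  a_Y = 3/5*a_X + 3/10*a_Y + 1/10*a_Z + 0*a_W
  a_Z = 2/5*a_X + 2/5*a_Y + 1/10*a_Z + 1/10*a_W

Substituting a_X = 1 and a_W = 0, rearrange to (I - Q) a = r where r[i] = P(i -> X):
  [7/10, -1/10] . (a_Y, a_Z) = 3/5
  [-2/5, 9/10] . (a_Y, a_Z) = 2/5

Solving yields:
  a_Y = 58/59
  a_Z = 52/59

Starting state is Y, so the absorption probability is a_Y = 58/59.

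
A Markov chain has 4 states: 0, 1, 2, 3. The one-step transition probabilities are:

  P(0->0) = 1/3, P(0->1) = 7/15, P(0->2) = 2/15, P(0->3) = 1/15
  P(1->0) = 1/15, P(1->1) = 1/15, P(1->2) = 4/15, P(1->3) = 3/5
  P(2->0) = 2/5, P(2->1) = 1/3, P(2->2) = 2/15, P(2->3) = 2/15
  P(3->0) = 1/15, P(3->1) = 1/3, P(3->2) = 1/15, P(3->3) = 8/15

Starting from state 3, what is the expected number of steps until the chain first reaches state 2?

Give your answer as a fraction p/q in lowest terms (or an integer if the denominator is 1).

Let h_i = expected steps to first reach 2 from state i.
Boundary: h_2 = 0.
First-step equations for the other states:
  h_0 = 1 + 1/3*h_0 + 7/15*h_1 + 2/15*h_2 + 1/15*h_3
  h_1 = 1 + 1/15*h_0 + 1/15*h_1 + 4/15*h_2 + 3/5*h_3
  h_3 = 1 + 1/15*h_0 + 1/3*h_1 + 1/15*h_2 + 8/15*h_3

Substituting h_2 = 0 and rearranging gives the linear system (I - Q) h = 1:
  [2/3, -7/15, -1/15] . (h_0, h_1, h_3) = 1
  [-1/15, 14/15, -3/5] . (h_0, h_1, h_3) = 1
  [-1/15, -1/3, 7/15] . (h_0, h_1, h_3) = 1

Solving yields:
  h_0 = 920/133
  h_1 = 880/133
  h_3 = 55/7

Starting state is 3, so the expected hitting time is h_3 = 55/7.

Answer: 55/7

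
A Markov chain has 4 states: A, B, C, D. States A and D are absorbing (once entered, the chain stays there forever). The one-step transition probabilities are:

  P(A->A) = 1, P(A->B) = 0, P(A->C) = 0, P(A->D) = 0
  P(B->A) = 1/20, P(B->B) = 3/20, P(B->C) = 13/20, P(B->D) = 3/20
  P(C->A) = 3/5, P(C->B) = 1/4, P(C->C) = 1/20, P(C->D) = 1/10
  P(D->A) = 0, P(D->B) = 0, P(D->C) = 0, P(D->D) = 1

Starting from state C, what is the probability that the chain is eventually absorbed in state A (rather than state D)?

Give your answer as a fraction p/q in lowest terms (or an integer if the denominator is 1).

Let a_i = P(absorbed in A | start in state i).
Boundary conditions: a_A = 1, a_D = 0.
For each transient state i, a_i = sum_j P(i->j) * a_j:
  a_B = 1/20*a_A + 3/20*a_B + 13/20*a_C + 3/20*a_D
  a_C = 3/5*a_A + 1/4*a_B + 1/20*a_C + 1/10*a_D

Substituting a_A = 1 and a_D = 0, rearrange to (I - Q) a = r where r[i] = P(i -> A):
  [17/20, -13/20] . (a_B, a_C) = 1/20
  [-1/4, 19/20] . (a_B, a_C) = 3/5

Solving yields:
  a_B = 175/258
  a_C = 209/258

Starting state is C, so the absorption probability is a_C = 209/258.

Answer: 209/258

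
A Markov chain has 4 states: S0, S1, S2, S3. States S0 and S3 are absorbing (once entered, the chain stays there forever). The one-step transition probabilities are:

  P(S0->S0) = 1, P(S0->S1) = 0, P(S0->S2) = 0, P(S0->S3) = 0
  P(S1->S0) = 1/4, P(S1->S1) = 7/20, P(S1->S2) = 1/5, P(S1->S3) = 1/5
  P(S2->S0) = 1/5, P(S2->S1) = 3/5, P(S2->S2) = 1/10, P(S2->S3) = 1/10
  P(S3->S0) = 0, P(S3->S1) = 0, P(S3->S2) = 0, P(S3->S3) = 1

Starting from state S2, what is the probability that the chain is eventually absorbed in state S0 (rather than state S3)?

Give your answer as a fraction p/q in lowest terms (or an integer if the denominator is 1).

Answer: 56/93

Derivation:
Let a_i = P(absorbed in S0 | start in state i).
Boundary conditions: a_S0 = 1, a_S3 = 0.
For each transient state i, a_i = sum_j P(i->j) * a_j:
  a_S1 = 1/4*a_S0 + 7/20*a_S1 + 1/5*a_S2 + 1/5*a_S3
  a_S2 = 1/5*a_S0 + 3/5*a_S1 + 1/10*a_S2 + 1/10*a_S3

Substituting a_S0 = 1 and a_S3 = 0, rearrange to (I - Q) a = r where r[i] = P(i -> S0):
  [13/20, -1/5] . (a_S1, a_S2) = 1/4
  [-3/5, 9/10] . (a_S1, a_S2) = 1/5

Solving yields:
  a_S1 = 53/93
  a_S2 = 56/93

Starting state is S2, so the absorption probability is a_S2 = 56/93.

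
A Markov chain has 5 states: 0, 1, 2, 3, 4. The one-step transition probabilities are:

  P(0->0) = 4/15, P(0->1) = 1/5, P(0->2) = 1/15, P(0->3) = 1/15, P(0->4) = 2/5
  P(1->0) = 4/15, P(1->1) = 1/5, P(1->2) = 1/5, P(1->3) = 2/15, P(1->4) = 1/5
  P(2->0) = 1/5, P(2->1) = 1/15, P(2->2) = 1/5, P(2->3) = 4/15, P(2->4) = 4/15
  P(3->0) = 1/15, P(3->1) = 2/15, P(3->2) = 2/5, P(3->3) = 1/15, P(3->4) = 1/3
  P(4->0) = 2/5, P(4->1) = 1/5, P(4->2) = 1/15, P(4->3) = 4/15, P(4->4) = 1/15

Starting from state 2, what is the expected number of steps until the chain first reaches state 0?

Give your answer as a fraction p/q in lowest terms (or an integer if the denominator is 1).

Answer: 1340/303

Derivation:
Let h_i = expected steps to first reach 0 from state i.
Boundary: h_0 = 0.
First-step equations for the other states:
  h_1 = 1 + 4/15*h_0 + 1/5*h_1 + 1/5*h_2 + 2/15*h_3 + 1/5*h_4
  h_2 = 1 + 1/5*h_0 + 1/15*h_1 + 1/5*h_2 + 4/15*h_3 + 4/15*h_4
  h_3 = 1 + 1/15*h_0 + 2/15*h_1 + 2/5*h_2 + 1/15*h_3 + 1/3*h_4
  h_4 = 1 + 2/5*h_0 + 1/5*h_1 + 1/15*h_2 + 4/15*h_3 + 1/15*h_4

Substituting h_0 = 0 and rearranging gives the linear system (I - Q) h = 1:
  [4/5, -1/5, -2/15, -1/5] . (h_1, h_2, h_3, h_4) = 1
  [-1/15, 4/5, -4/15, -4/15] . (h_1, h_2, h_3, h_4) = 1
  [-2/15, -2/5, 14/15, -1/3] . (h_1, h_2, h_3, h_4) = 1
  [-1/5, -1/15, -4/15, 14/15] . (h_1, h_2, h_3, h_4) = 1

Solving yields:
  h_1 = 1235/303
  h_2 = 1340/303
  h_3 = 490/101
  h_4 = 1105/303

Starting state is 2, so the expected hitting time is h_2 = 1340/303.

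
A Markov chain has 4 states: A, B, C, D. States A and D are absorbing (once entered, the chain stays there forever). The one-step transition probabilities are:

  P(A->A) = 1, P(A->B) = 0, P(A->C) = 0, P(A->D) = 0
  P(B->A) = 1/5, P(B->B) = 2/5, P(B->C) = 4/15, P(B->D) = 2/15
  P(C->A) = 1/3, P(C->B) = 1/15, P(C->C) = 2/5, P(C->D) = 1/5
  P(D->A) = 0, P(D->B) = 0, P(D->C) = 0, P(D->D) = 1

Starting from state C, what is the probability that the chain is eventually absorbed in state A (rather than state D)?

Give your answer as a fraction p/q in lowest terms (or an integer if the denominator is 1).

Let a_i = P(absorbed in A | start in state i).
Boundary conditions: a_A = 1, a_D = 0.
For each transient state i, a_i = sum_j P(i->j) * a_j:
  a_B = 1/5*a_A + 2/5*a_B + 4/15*a_C + 2/15*a_D
  a_C = 1/3*a_A + 1/15*a_B + 2/5*a_C + 1/5*a_D

Substituting a_A = 1 and a_D = 0, rearrange to (I - Q) a = r where r[i] = P(i -> A):
  [3/5, -4/15] . (a_B, a_C) = 1/5
  [-1/15, 3/5] . (a_B, a_C) = 1/3

Solving yields:
  a_B = 47/77
  a_C = 48/77

Starting state is C, so the absorption probability is a_C = 48/77.

Answer: 48/77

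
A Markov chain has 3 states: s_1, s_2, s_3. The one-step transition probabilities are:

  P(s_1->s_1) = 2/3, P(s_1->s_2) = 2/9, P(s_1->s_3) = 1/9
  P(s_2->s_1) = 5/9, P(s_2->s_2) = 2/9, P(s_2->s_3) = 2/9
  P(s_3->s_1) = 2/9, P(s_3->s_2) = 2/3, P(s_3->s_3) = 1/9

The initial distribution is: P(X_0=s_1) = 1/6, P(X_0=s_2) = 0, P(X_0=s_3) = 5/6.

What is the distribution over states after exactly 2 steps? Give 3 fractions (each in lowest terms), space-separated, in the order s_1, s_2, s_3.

Answer: 134/243 22/81 43/243

Derivation:
Propagating the distribution step by step (d_{t+1} = d_t * P):
d_0 = (s_1=1/6, s_2=0, s_3=5/6)
  d_1[s_1] = 1/6*2/3 + 0*5/9 + 5/6*2/9 = 8/27
  d_1[s_2] = 1/6*2/9 + 0*2/9 + 5/6*2/3 = 16/27
  d_1[s_3] = 1/6*1/9 + 0*2/9 + 5/6*1/9 = 1/9
d_1 = (s_1=8/27, s_2=16/27, s_3=1/9)
  d_2[s_1] = 8/27*2/3 + 16/27*5/9 + 1/9*2/9 = 134/243
  d_2[s_2] = 8/27*2/9 + 16/27*2/9 + 1/9*2/3 = 22/81
  d_2[s_3] = 8/27*1/9 + 16/27*2/9 + 1/9*1/9 = 43/243
d_2 = (s_1=134/243, s_2=22/81, s_3=43/243)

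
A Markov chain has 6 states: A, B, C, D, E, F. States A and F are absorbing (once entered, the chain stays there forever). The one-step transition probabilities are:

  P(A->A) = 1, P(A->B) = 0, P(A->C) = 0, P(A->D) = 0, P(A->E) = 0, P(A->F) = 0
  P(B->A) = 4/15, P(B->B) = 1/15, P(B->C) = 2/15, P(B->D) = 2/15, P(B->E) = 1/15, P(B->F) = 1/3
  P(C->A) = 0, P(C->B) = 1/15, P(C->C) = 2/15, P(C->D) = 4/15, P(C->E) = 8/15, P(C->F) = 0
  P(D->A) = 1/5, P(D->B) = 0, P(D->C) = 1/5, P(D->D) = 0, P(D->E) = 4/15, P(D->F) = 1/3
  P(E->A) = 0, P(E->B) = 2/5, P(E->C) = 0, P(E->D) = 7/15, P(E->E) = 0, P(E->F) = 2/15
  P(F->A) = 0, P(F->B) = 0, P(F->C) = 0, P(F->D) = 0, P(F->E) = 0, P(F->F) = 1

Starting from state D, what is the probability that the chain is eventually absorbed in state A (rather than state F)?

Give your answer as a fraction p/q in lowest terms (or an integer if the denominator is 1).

Let a_i = P(absorbed in A | start in state i).
Boundary conditions: a_A = 1, a_F = 0.
For each transient state i, a_i = sum_j P(i->j) * a_j:
  a_B = 4/15*a_A + 1/15*a_B + 2/15*a_C + 2/15*a_D + 1/15*a_E + 1/3*a_F
  a_C = 0*a_A + 1/15*a_B + 2/15*a_C + 4/15*a_D + 8/15*a_E + 0*a_F
  a_D = 1/5*a_A + 0*a_B + 1/5*a_C + 0*a_D + 4/15*a_E + 1/3*a_F
  a_E = 0*a_A + 2/5*a_B + 0*a_C + 7/15*a_D + 0*a_E + 2/15*a_F

Substituting a_A = 1 and a_F = 0, rearrange to (I - Q) a = r where r[i] = P(i -> A):
  [14/15, -2/15, -2/15, -1/15] . (a_B, a_C, a_D, a_E) = 4/15
  [-1/15, 13/15, -4/15, -8/15] . (a_B, a_C, a_D, a_E) = 0
  [0, -1/5, 1, -4/15] . (a_B, a_C, a_D, a_E) = 1/5
  [-2/5, 0, -7/15, 1] . (a_B, a_C, a_D, a_E) = 0

Solving yields:
  a_B = 10991/26835
  a_C = 9251/26835
  a_D = 3194/8945
  a_E = 2956/8945

Starting state is D, so the absorption probability is a_D = 3194/8945.

Answer: 3194/8945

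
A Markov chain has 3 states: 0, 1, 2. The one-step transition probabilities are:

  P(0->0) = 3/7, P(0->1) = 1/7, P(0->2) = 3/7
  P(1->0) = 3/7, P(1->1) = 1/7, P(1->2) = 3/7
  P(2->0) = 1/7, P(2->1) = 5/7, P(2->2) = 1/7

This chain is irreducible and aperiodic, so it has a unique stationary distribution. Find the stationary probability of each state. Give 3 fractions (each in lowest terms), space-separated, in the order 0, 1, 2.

Answer: 1/3 1/3 1/3

Derivation:
The stationary distribution satisfies pi = pi * P, i.e.:
  pi_0 = 3/7*pi_0 + 3/7*pi_1 + 1/7*pi_2
  pi_1 = 1/7*pi_0 + 1/7*pi_1 + 5/7*pi_2
  pi_2 = 3/7*pi_0 + 3/7*pi_1 + 1/7*pi_2
with normalization: pi_0 + pi_1 + pi_2 = 1.

Using the first 2 balance equations plus normalization, the linear system A*pi = b is:
  [-4/7, 3/7, 1/7] . pi = 0
  [1/7, -6/7, 5/7] . pi = 0
  [1, 1, 1] . pi = 1

Solving yields:
  pi_0 = 1/3
  pi_1 = 1/3
  pi_2 = 1/3

Verification (pi * P):
  1/3*3/7 + 1/3*3/7 + 1/3*1/7 = 1/3 = pi_0  (ok)
  1/3*1/7 + 1/3*1/7 + 1/3*5/7 = 1/3 = pi_1  (ok)
  1/3*3/7 + 1/3*3/7 + 1/3*1/7 = 1/3 = pi_2  (ok)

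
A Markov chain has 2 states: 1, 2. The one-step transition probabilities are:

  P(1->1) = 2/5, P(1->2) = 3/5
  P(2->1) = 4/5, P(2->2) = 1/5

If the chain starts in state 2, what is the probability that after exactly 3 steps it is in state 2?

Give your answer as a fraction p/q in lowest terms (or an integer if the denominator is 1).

Answer: 49/125

Derivation:
Computing P^3 by repeated multiplication:
P^1 =
  1: [2/5, 3/5]
  2: [4/5, 1/5]
P^2 =
  1: [16/25, 9/25]
  2: [12/25, 13/25]
P^3 =
  1: [68/125, 57/125]
  2: [76/125, 49/125]

(P^3)[2 -> 2] = 49/125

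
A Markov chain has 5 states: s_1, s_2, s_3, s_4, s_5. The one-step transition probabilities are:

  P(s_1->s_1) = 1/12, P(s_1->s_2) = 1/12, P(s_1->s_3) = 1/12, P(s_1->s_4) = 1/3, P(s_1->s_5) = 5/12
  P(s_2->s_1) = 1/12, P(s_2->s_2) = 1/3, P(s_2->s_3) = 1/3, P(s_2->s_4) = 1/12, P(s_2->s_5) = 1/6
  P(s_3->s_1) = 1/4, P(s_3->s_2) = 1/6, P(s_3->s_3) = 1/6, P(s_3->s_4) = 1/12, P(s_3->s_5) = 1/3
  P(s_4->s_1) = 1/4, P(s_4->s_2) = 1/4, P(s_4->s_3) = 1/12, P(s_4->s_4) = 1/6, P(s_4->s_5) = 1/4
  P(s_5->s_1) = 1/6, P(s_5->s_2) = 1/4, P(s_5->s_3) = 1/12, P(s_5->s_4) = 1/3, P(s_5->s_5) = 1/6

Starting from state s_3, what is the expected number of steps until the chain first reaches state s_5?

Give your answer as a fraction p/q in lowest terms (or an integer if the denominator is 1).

Let h_i = expected steps to first reach s_5 from state i.
Boundary: h_s_5 = 0.
First-step equations for the other states:
  h_s_1 = 1 + 1/12*h_s_1 + 1/12*h_s_2 + 1/12*h_s_3 + 1/3*h_s_4 + 5/12*h_s_5
  h_s_2 = 1 + 1/12*h_s_1 + 1/3*h_s_2 + 1/3*h_s_3 + 1/12*h_s_4 + 1/6*h_s_5
  h_s_3 = 1 + 1/4*h_s_1 + 1/6*h_s_2 + 1/6*h_s_3 + 1/12*h_s_4 + 1/3*h_s_5
  h_s_4 = 1 + 1/4*h_s_1 + 1/4*h_s_2 + 1/12*h_s_3 + 1/6*h_s_4 + 1/4*h_s_5

Substituting h_s_5 = 0 and rearranging gives the linear system (I - Q) h = 1:
  [11/12, -1/12, -1/12, -1/3] . (h_s_1, h_s_2, h_s_3, h_s_4) = 1
  [-1/12, 2/3, -1/3, -1/12] . (h_s_1, h_s_2, h_s_3, h_s_4) = 1
  [-1/4, -1/6, 5/6, -1/12] . (h_s_1, h_s_2, h_s_3, h_s_4) = 1
  [-1/4, -1/4, -1/12, 5/6] . (h_s_1, h_s_2, h_s_3, h_s_4) = 1

Solving yields:
  h_s_1 = 357/116
  h_s_2 = 231/58
  h_s_3 = 381/116
  h_s_4 = 423/116

Starting state is s_3, so the expected hitting time is h_s_3 = 381/116.

Answer: 381/116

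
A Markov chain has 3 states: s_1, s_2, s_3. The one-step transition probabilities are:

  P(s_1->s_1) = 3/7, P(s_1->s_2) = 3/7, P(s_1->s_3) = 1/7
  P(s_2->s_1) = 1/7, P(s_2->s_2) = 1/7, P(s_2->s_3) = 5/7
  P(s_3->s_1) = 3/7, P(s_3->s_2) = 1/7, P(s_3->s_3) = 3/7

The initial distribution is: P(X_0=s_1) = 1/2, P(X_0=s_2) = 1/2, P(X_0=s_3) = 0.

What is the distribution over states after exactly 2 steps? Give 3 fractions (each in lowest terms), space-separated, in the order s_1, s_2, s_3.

Answer: 17/49 11/49 3/7

Derivation:
Propagating the distribution step by step (d_{t+1} = d_t * P):
d_0 = (s_1=1/2, s_2=1/2, s_3=0)
  d_1[s_1] = 1/2*3/7 + 1/2*1/7 + 0*3/7 = 2/7
  d_1[s_2] = 1/2*3/7 + 1/2*1/7 + 0*1/7 = 2/7
  d_1[s_3] = 1/2*1/7 + 1/2*5/7 + 0*3/7 = 3/7
d_1 = (s_1=2/7, s_2=2/7, s_3=3/7)
  d_2[s_1] = 2/7*3/7 + 2/7*1/7 + 3/7*3/7 = 17/49
  d_2[s_2] = 2/7*3/7 + 2/7*1/7 + 3/7*1/7 = 11/49
  d_2[s_3] = 2/7*1/7 + 2/7*5/7 + 3/7*3/7 = 3/7
d_2 = (s_1=17/49, s_2=11/49, s_3=3/7)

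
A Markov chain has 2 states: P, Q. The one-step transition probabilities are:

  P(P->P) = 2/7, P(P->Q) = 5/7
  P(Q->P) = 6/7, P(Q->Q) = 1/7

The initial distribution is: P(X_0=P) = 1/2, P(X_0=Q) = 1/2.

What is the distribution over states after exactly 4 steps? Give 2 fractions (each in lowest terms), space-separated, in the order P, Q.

Answer: 1298/2401 1103/2401

Derivation:
Propagating the distribution step by step (d_{t+1} = d_t * P):
d_0 = (P=1/2, Q=1/2)
  d_1[P] = 1/2*2/7 + 1/2*6/7 = 4/7
  d_1[Q] = 1/2*5/7 + 1/2*1/7 = 3/7
d_1 = (P=4/7, Q=3/7)
  d_2[P] = 4/7*2/7 + 3/7*6/7 = 26/49
  d_2[Q] = 4/7*5/7 + 3/7*1/7 = 23/49
d_2 = (P=26/49, Q=23/49)
  d_3[P] = 26/49*2/7 + 23/49*6/7 = 190/343
  d_3[Q] = 26/49*5/7 + 23/49*1/7 = 153/343
d_3 = (P=190/343, Q=153/343)
  d_4[P] = 190/343*2/7 + 153/343*6/7 = 1298/2401
  d_4[Q] = 190/343*5/7 + 153/343*1/7 = 1103/2401
d_4 = (P=1298/2401, Q=1103/2401)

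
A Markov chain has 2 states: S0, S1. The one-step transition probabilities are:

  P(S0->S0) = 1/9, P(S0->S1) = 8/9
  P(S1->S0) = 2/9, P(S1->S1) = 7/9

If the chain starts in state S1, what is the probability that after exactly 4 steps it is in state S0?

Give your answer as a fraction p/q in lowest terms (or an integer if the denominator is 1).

Computing P^4 by repeated multiplication:
P^1 =
  S0: [1/9, 8/9]
  S1: [2/9, 7/9]
P^2 =
  S0: [17/81, 64/81]
  S1: [16/81, 65/81]
P^3 =
  S0: [145/729, 584/729]
  S1: [146/729, 583/729]
P^4 =
  S0: [1313/6561, 5248/6561]
  S1: [1312/6561, 5249/6561]

(P^4)[S1 -> S0] = 1312/6561

Answer: 1312/6561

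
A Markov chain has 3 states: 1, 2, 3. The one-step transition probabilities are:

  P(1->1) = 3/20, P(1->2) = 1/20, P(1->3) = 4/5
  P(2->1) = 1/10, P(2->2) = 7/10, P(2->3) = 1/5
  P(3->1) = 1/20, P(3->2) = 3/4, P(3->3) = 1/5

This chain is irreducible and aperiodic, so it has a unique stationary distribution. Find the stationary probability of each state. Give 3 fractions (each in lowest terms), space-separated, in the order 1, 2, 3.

The stationary distribution satisfies pi = pi * P, i.e.:
  pi_1 = 3/20*pi_1 + 1/10*pi_2 + 1/20*pi_3
  pi_2 = 1/20*pi_1 + 7/10*pi_2 + 3/4*pi_3
  pi_3 = 4/5*pi_1 + 1/5*pi_2 + 1/5*pi_3
with normalization: pi_1 + pi_2 + pi_3 = 1.

Using the first 2 balance equations plus normalization, the linear system A*pi = b is:
  [-17/20, 1/10, 1/20] . pi = 0
  [1/20, -3/10, 3/4] . pi = 0
  [1, 1, 1] . pi = 1

Solving yields:
  pi_1 = 9/98
  pi_2 = 32/49
  pi_3 = 25/98

Verification (pi * P):
  9/98*3/20 + 32/49*1/10 + 25/98*1/20 = 9/98 = pi_1  (ok)
  9/98*1/20 + 32/49*7/10 + 25/98*3/4 = 32/49 = pi_2  (ok)
  9/98*4/5 + 32/49*1/5 + 25/98*1/5 = 25/98 = pi_3  (ok)

Answer: 9/98 32/49 25/98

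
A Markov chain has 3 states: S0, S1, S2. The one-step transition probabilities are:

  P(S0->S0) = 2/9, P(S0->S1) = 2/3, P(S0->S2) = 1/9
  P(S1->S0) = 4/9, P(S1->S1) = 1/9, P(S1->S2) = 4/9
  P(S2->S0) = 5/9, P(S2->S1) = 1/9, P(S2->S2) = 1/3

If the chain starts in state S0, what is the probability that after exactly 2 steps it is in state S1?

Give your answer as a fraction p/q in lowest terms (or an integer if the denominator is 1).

Answer: 19/81

Derivation:
Computing P^2 by repeated multiplication:
P^1 =
  S0: [2/9, 2/3, 1/9]
  S1: [4/9, 1/9, 4/9]
  S2: [5/9, 1/9, 1/3]
P^2 =
  S0: [11/27, 19/81, 29/81]
  S1: [32/81, 29/81, 20/81]
  S2: [29/81, 34/81, 2/9]

(P^2)[S0 -> S1] = 19/81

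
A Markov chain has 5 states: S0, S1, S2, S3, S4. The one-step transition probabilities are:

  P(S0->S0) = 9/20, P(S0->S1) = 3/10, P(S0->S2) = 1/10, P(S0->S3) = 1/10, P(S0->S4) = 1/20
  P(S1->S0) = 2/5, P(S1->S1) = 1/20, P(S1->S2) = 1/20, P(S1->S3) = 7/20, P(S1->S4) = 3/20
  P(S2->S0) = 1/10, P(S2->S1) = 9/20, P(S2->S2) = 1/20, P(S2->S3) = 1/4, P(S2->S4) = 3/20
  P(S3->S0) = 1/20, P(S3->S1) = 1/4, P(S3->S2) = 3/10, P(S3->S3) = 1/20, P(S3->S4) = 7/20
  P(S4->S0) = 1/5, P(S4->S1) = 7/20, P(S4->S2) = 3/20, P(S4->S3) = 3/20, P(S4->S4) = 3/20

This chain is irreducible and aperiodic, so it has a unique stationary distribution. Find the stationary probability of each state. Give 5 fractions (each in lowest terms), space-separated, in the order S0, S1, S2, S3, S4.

The stationary distribution satisfies pi = pi * P, i.e.:
  pi_S0 = 9/20*pi_S0 + 2/5*pi_S1 + 1/10*pi_S2 + 1/20*pi_S3 + 1/5*pi_S4
  pi_S1 = 3/10*pi_S0 + 1/20*pi_S1 + 9/20*pi_S2 + 1/4*pi_S3 + 7/20*pi_S4
  pi_S2 = 1/10*pi_S0 + 1/20*pi_S1 + 1/20*pi_S2 + 3/10*pi_S3 + 3/20*pi_S4
  pi_S3 = 1/10*pi_S0 + 7/20*pi_S1 + 1/4*pi_S2 + 1/20*pi_S3 + 3/20*pi_S4
  pi_S4 = 1/20*pi_S0 + 3/20*pi_S1 + 3/20*pi_S2 + 7/20*pi_S3 + 3/20*pi_S4
with normalization: pi_S0 + pi_S1 + pi_S2 + pi_S3 + pi_S4 = 1.

Using the first 4 balance equations plus normalization, the linear system A*pi = b is:
  [-11/20, 2/5, 1/10, 1/20, 1/5] . pi = 0
  [3/10, -19/20, 9/20, 1/4, 7/20] . pi = 0
  [1/10, 1/20, -19/20, 3/10, 3/20] . pi = 0
  [1/10, 7/20, 1/4, -19/20, 3/20] . pi = 0
  [1, 1, 1, 1, 1] . pi = 1

Solving yields:
  pi_S0 = 13259/47100
  pi_S1 = 2992/11775
  pi_S2 = 11791/94200
  pi_S3 = 711/3925
  pi_S4 = 14891/94200

Verification (pi * P):
  13259/47100*9/20 + 2992/11775*2/5 + 11791/94200*1/10 + 711/3925*1/20 + 14891/94200*1/5 = 13259/47100 = pi_S0  (ok)
  13259/47100*3/10 + 2992/11775*1/20 + 11791/94200*9/20 + 711/3925*1/4 + 14891/94200*7/20 = 2992/11775 = pi_S1  (ok)
  13259/47100*1/10 + 2992/11775*1/20 + 11791/94200*1/20 + 711/3925*3/10 + 14891/94200*3/20 = 11791/94200 = pi_S2  (ok)
  13259/47100*1/10 + 2992/11775*7/20 + 11791/94200*1/4 + 711/3925*1/20 + 14891/94200*3/20 = 711/3925 = pi_S3  (ok)
  13259/47100*1/20 + 2992/11775*3/20 + 11791/94200*3/20 + 711/3925*7/20 + 14891/94200*3/20 = 14891/94200 = pi_S4  (ok)

Answer: 13259/47100 2992/11775 11791/94200 711/3925 14891/94200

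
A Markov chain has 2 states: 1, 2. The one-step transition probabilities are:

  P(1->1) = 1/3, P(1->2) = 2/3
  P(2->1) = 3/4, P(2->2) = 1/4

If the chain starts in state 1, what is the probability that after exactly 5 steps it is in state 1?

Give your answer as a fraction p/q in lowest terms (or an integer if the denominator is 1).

Answer: 16283/31104

Derivation:
Computing P^5 by repeated multiplication:
P^1 =
  1: [1/3, 2/3]
  2: [3/4, 1/4]
P^2 =
  1: [11/18, 7/18]
  2: [7/16, 9/16]
P^3 =
  1: [107/216, 109/216]
  2: [109/192, 83/192]
P^4 =
  1: [1409/2592, 1183/2592]
  2: [1183/2304, 1121/2304]
P^5 =
  1: [16283/31104, 14821/31104]
  2: [14821/27648, 12827/27648]

(P^5)[1 -> 1] = 16283/31104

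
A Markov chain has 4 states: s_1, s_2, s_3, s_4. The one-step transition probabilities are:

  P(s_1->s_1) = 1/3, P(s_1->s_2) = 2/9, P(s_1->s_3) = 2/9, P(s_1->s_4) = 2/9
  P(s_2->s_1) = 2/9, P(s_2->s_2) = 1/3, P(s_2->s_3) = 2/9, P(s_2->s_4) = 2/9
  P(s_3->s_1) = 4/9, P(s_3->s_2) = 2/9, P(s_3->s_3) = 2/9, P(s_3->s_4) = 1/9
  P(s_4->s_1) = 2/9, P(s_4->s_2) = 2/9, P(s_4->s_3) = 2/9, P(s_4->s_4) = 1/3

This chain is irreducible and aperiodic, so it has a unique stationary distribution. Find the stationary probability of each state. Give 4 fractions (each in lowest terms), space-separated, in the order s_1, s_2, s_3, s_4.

The stationary distribution satisfies pi = pi * P, i.e.:
  pi_s_1 = 1/3*pi_s_1 + 2/9*pi_s_2 + 4/9*pi_s_3 + 2/9*pi_s_4
  pi_s_2 = 2/9*pi_s_1 + 1/3*pi_s_2 + 2/9*pi_s_3 + 2/9*pi_s_4
  pi_s_3 = 2/9*pi_s_1 + 2/9*pi_s_2 + 2/9*pi_s_3 + 2/9*pi_s_4
  pi_s_4 = 2/9*pi_s_1 + 2/9*pi_s_2 + 1/9*pi_s_3 + 1/3*pi_s_4
with normalization: pi_s_1 + pi_s_2 + pi_s_3 + pi_s_4 = 1.

Using the first 3 balance equations plus normalization, the linear system A*pi = b is:
  [-2/3, 2/9, 4/9, 2/9] . pi = 0
  [2/9, -2/3, 2/9, 2/9] . pi = 0
  [2/9, 2/9, -7/9, 2/9] . pi = 0
  [1, 1, 1, 1] . pi = 1

Solving yields:
  pi_s_1 = 11/36
  pi_s_2 = 1/4
  pi_s_3 = 2/9
  pi_s_4 = 2/9

Verification (pi * P):
  11/36*1/3 + 1/4*2/9 + 2/9*4/9 + 2/9*2/9 = 11/36 = pi_s_1  (ok)
  11/36*2/9 + 1/4*1/3 + 2/9*2/9 + 2/9*2/9 = 1/4 = pi_s_2  (ok)
  11/36*2/9 + 1/4*2/9 + 2/9*2/9 + 2/9*2/9 = 2/9 = pi_s_3  (ok)
  11/36*2/9 + 1/4*2/9 + 2/9*1/9 + 2/9*1/3 = 2/9 = pi_s_4  (ok)

Answer: 11/36 1/4 2/9 2/9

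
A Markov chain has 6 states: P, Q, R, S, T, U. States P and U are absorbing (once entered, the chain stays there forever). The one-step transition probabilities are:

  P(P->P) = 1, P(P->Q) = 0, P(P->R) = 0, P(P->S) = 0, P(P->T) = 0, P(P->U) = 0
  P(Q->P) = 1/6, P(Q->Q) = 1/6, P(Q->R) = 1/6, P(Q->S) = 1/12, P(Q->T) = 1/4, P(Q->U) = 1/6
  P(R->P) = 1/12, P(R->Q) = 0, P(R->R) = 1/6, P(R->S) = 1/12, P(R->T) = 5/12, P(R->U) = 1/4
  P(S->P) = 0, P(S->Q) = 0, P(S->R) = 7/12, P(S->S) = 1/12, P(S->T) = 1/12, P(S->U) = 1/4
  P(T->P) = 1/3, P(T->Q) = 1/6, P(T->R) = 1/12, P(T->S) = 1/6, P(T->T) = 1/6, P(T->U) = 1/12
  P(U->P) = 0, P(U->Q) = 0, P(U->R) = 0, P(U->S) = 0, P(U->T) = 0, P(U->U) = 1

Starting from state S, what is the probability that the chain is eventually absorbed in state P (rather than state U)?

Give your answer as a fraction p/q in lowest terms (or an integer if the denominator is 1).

Let a_i = P(absorbed in P | start in state i).
Boundary conditions: a_P = 1, a_U = 0.
For each transient state i, a_i = sum_j P(i->j) * a_j:
  a_Q = 1/6*a_P + 1/6*a_Q + 1/6*a_R + 1/12*a_S + 1/4*a_T + 1/6*a_U
  a_R = 1/12*a_P + 0*a_Q + 1/6*a_R + 1/12*a_S + 5/12*a_T + 1/4*a_U
  a_S = 0*a_P + 0*a_Q + 7/12*a_R + 1/12*a_S + 1/12*a_T + 1/4*a_U
  a_T = 1/3*a_P + 1/6*a_Q + 1/12*a_R + 1/6*a_S + 1/6*a_T + 1/12*a_U

Substituting a_P = 1 and a_U = 0, rearrange to (I - Q) a = r where r[i] = P(i -> P):
  [5/6, -1/6, -1/12, -1/4] . (a_Q, a_R, a_S, a_T) = 1/6
  [0, 5/6, -1/12, -5/12] . (a_Q, a_R, a_S, a_T) = 1/12
  [0, -7/12, 11/12, -1/12] . (a_Q, a_R, a_S, a_T) = 0
  [-1/6, -1/12, -1/6, 5/6] . (a_Q, a_R, a_S, a_T) = 1/3

Solving yields:
  a_Q = 1997/3954
  a_R = 869/1977
  a_S = 221/659
  a_T = 1210/1977

Starting state is S, so the absorption probability is a_S = 221/659.

Answer: 221/659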